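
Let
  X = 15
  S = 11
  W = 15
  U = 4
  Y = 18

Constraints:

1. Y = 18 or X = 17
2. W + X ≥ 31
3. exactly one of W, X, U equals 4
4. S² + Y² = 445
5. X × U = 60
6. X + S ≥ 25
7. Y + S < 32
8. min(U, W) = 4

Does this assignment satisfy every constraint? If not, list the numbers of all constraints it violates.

Constraint 2 does not hold.

1. Y = 18 = 18 (first disjunct)  OK
2. W + X = 15 + 15 = 30; 30 < 31, bound 31 not met  FAIL
3. W=15, X=15, U=4; 1 of them equals 4  OK
4. S² + Y² = 11² + 18² = 121 + 324 = 445  OK
5. X × U = 15 × 4 = 60  OK
6. X + S = 15 + 11 = 26; 26 ≥ 25  OK
7. Y + S = 18 + 11 = 29; 29 < 32  OK
8. min(4, 15) = 4  OK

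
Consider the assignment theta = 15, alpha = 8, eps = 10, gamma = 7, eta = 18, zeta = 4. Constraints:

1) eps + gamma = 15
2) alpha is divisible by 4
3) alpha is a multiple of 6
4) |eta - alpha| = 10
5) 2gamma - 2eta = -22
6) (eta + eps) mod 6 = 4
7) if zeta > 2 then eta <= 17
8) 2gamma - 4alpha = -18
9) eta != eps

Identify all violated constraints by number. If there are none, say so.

1) eps + gamma = 10 + 7 = 17, not 15 — violated.
2) 8 / 4 = 2, so 4 divides 8 — satisfied.
3) 8 = 6*1 + 2, so 6 does not divide 8 — violated.
4) |18 - 8| = 10 — satisfied.
5) 2gamma - 2eta = 2(7) - 2(18) = -22 — satisfied.
6) eta + eps = 28; 28 mod 6 = 4 — satisfied.
7) zeta = 4 > 2, so we need eta ≤ 17; but eta = 18 > 17 — violated.
8) 2gamma - 4alpha = 2(7) - 4(8) = -18 — satisfied.
9) eta = 18, eps = 10; distinct — satisfied.

Violated: 1, 3, 7.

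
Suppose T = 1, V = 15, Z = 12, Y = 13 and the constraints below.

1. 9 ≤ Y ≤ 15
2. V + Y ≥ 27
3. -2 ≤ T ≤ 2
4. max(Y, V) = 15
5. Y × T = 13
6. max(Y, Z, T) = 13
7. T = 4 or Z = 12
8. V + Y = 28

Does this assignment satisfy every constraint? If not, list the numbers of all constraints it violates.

1. Y = 13 lies in [9, 15] — holds.
2. V + Y = 15 + 13 = 28; 28 ≥ 27 — holds.
3. T = 1 lies in [-2, 2] — holds.
4. max(13, 15) = 15 — holds.
5. Y × T = 13 × 1 = 13 — holds.
6. max(13, 12, 1) = 13 — holds.
7. T = 1 ≠ 4, but Z = 12 = 12 (second disjunct) — holds.
8. V + Y = 15 + 13 = 28 — holds.

No violations.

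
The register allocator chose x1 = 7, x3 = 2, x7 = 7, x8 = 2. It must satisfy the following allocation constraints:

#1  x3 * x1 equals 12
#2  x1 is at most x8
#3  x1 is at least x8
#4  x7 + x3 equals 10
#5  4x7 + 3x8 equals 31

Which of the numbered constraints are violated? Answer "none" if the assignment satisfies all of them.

No — constraints 1, 2, 4, and 5 are not satisfied.

#1 x3 * x1 = 2 * 7 = 14, not 12 — violated.
#2 x1 = 7, x8 = 2; 7 > 2 (want ≤) — violated.
#3 x1 = 7, x8 = 2; 7 ≥ 2 — satisfied.
#4 x7 + x3 = 7 + 2 = 9, not 10 — violated.
#5 4x7 + 3x8 = 4(7) + 3(2) = 34, not 31 — violated.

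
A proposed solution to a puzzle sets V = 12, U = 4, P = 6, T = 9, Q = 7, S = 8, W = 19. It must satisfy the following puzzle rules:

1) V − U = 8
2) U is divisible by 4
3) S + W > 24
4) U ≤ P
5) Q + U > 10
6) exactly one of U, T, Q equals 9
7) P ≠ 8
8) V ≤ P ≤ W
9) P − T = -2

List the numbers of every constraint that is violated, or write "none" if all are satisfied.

1) V − U = 12 − 4 = 8  ✓
2) 4 / 4 = 1, so 4 divides 4  ✓
3) S + W = 8 + 19 = 27; 27 > 24  ✓
4) U = 4, P = 6; 4 ≤ 6  ✓
5) Q + U = 7 + 4 = 11; 11 > 10  ✓
6) U=4, T=9, Q=7; 1 of them equals 9  ✓
7) P = 6, and 6 ≠ 8  ✓
8) values 12, 6, 19; V = 12 is not ≤ P = 6  ✗
9) P − T = 6 − 9 = -3, not -2  ✗

No — constraints 8 and 9 are not satisfied.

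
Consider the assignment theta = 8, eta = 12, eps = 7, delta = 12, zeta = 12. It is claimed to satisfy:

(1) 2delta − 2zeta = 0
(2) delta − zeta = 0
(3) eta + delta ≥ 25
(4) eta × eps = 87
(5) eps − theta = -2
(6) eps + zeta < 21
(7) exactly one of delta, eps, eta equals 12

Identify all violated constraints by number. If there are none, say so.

The assignment fails constraints 3, 4, 5, and 7.

(1) 2delta − 2zeta = 2(12) − 2(12) = 0 — satisfied.
(2) delta − zeta = 12 − 12 = 0 — satisfied.
(3) eta + delta = 12 + 12 = 24; 24 < 25, bound 25 not met — violated.
(4) eta × eps = 12 × 7 = 84, not 87 — violated.
(5) eps − theta = 7 − 8 = -1, not -2 — violated.
(6) eps + zeta = 7 + 12 = 19; 19 < 21 — satisfied.
(7) delta=12, eps=7, eta=12; 2 of them equal 12, not exactly one — violated.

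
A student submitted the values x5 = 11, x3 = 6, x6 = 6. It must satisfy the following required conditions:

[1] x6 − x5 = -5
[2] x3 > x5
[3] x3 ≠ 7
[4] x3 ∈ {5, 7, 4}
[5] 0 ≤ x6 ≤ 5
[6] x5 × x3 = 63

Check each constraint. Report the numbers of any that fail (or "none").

No — constraints 2, 4, 5, and 6 are not satisfied.

[1] x6 − x5 = 6 − 11 = -5  holds
[2] x3 = 6, x5 = 11; 6 ≤ 11 (want >)  fails
[3] x3 = 6, and 6 ≠ 7  holds
[4] x3 = 6 is not in {5, 7, 4}  fails
[5] x6 = 6 is outside [0, 5]  fails
[6] x5 × x3 = 11 × 6 = 66, not 63  fails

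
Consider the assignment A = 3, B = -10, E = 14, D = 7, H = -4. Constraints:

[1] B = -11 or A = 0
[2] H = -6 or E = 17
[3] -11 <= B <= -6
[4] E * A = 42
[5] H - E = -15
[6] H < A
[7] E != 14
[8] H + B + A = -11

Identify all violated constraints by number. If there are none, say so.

[1] B = -10 ≠ -11 and A = 3 ≠ 0; both disjuncts false  false
[2] H = -4 ≠ -6 and E = 14 ≠ 17; both disjuncts false  false
[3] B = -10 lies in [-11, -6]  true
[4] E * A = 14 * 3 = 42  true
[5] H - E = -4 - 14 = -18, not -15  false
[6] H = -4, A = 3; -4 < 3  true
[7] E = 14, but 14 is required to differ  false
[8] H + B + A = -4 + (-10) + 3 = -11  true

The assignment fails constraints 1, 2, 5, 7.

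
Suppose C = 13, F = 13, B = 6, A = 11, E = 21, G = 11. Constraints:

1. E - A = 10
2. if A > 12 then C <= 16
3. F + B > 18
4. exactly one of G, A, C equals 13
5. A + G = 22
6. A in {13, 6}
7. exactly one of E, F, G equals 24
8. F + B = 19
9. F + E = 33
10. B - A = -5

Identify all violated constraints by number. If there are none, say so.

Constraints 6, 7, and 9 are violated.

1. E - A = 21 - 11 = 10  OK
2. A = 11, not > 12; antecedent false, conditional vacuously true  OK
3. F + B = 13 + 6 = 19; 19 > 18  OK
4. G=11, A=11, C=13; 1 of them equals 13  OK
5. A + G = 11 + 11 = 22  OK
6. A = 11 is not in {13, 6}  FAIL
7. E=21, F=13, G=11; 0 of them equal 24, not exactly one  FAIL
8. F + B = 13 + 6 = 19  OK
9. F + E = 13 + 21 = 34, not 33  FAIL
10. B - A = 6 - 11 = -5  OK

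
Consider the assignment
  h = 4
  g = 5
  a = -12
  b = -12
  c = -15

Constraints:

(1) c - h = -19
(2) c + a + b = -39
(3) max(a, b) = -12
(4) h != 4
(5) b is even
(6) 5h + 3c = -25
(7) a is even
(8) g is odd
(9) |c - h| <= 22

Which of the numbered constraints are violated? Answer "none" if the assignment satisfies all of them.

No — constraint 4 is not satisfied.

(1) c - h = -15 - 4 = -19  ✔
(2) c + a + b = -15 + (-12) + (-12) = -39  ✔
(3) max(-12, -12) = -12  ✔
(4) h = 4, but 4 is required to differ  ✘
(5) b = -12 is even  ✔
(6) 5h + 3c = 5(4) + 3(-15) = -25  ✔
(7) a = -12 is even  ✔
(8) g = 5 is odd  ✔
(9) |-15 - 4| = 19; 19 ≤ 22  ✔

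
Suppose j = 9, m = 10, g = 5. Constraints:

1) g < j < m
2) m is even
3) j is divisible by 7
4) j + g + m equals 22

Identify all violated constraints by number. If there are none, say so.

1) values 5 < 9 < 10  yes
2) m = 10 is even  yes
3) 9 = 7*1 + 2, so 7 does not divide 9  no
4) j + g + m = 9 + 5 + 10 = 24, not 22  no

No — constraints 3, 4 are not satisfied.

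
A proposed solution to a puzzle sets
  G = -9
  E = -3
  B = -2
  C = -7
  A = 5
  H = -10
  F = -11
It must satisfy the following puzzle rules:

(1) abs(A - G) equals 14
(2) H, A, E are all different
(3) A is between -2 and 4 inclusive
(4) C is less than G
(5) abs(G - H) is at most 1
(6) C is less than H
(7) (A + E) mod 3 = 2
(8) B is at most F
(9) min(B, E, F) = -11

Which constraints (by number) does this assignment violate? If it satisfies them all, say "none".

Constraints 3, 4, 6, 8 do not hold.

(1) abs(5 - (-9)) = 14 — holds.
(2) values -10, 5, -3 are pairwise distinct — holds.
(3) A = 5 is outside [-2, 4] — does not hold.
(4) C = -7, G = -9; -7 ≥ -9 (want <) — does not hold.
(5) abs(-9 - (-10)) = 1; 1 ≤ 1 — holds.
(6) C = -7, H = -10; -7 ≥ -10 (want <) — does not hold.
(7) A + E = 2; 2 mod 3 = 2 — holds.
(8) B = -2, F = -11; -2 > -11 (want ≤) — does not hold.
(9) min(-2, -3, -11) = -11 — holds.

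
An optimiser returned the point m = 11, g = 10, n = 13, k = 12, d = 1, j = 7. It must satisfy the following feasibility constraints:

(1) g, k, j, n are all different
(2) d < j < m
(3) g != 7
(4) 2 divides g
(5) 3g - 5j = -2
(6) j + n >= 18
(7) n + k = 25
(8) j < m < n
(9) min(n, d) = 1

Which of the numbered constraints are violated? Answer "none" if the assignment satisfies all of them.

No — constraint 5 is not satisfied.

(1) values 10, 12, 7, 13 are pairwise distinct  OK
(2) values 1 < 7 < 11  OK
(3) g = 10, and 10 ≠ 7  OK
(4) 10 / 2 = 5, so 2 divides 10  OK
(5) 3g - 5j = 3(10) - 5(7) = -5, not -2  FAIL
(6) j + n = 7 + 13 = 20; 20 ≥ 18  OK
(7) n + k = 13 + 12 = 25  OK
(8) values 7 < 11 < 13  OK
(9) min(13, 1) = 1  OK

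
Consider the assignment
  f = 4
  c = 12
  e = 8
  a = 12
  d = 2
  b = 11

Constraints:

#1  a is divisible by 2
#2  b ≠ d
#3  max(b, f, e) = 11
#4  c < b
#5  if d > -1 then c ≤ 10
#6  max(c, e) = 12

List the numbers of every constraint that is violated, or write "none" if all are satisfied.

#1 12 / 2 = 6, so 2 divides 12 — holds.
#2 b = 11, d = 2; distinct — holds.
#3 max(11, 4, 8) = 11 — holds.
#4 c = 12, b = 11; 12 ≥ 11 (want <) — does not hold.
#5 d = 2 > -1, so we need c ≤ 10; but c = 12 > 10 — does not hold.
#6 max(12, 8) = 12 — holds.

Constraints 4 and 5 are violated.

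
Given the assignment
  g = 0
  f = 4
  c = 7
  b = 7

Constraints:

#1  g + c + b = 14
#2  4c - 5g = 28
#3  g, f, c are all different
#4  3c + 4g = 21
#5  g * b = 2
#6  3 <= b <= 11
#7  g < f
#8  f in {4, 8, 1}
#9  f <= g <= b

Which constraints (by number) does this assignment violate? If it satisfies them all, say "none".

#1 g + c + b = 0 + 7 + 7 = 14 — OK.
#2 4c - 5g = 4(7) - 5(0) = 28 — OK.
#3 values 0, 4, 7 are pairwise distinct — OK.
#4 3c + 4g = 3(7) + 4(0) = 21 — OK.
#5 g * b = 0 * 7 = 0, not 2 — violated.
#6 b = 7 lies in [3, 11] — OK.
#7 g = 0, f = 4; 0 < 4 — OK.
#8 f = 4 is in {4, 8, 1} — OK.
#9 values 4, 0, 7; f = 4 is not <= g = 0 — violated.

Constraints 5 and 9 are violated.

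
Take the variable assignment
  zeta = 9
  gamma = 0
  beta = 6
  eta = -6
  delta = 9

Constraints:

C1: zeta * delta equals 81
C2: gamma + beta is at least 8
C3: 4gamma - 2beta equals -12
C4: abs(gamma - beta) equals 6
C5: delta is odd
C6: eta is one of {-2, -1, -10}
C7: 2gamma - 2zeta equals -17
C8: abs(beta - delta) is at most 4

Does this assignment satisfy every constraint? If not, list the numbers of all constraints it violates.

Violated: 2, 6, 7.

C1: zeta * delta = 9 * 9 = 81 — holds.
C2: gamma + beta = 0 + 6 = 6; 6 < 8, bound 8 not met — fails.
C3: 4gamma - 2beta = 4(0) - 2(6) = -12 — holds.
C4: abs(0 - 6) = 6 — holds.
C5: delta = 9 is odd — holds.
C6: eta = -6 is not in {-2, -1, -10} — fails.
C7: 2gamma - 2zeta = 2(0) - 2(9) = -18, not -17 — fails.
C8: abs(6 - 9) = 3; 3 ≤ 4 — holds.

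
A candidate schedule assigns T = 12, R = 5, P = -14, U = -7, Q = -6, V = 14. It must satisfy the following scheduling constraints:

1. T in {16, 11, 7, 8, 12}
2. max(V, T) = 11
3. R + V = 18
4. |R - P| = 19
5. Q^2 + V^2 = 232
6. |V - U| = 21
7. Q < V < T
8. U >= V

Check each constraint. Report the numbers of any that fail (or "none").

Constraints 2, 3, 7, and 8 are violated.

1. T = 12 is in {16, 11, 7, 8, 12} — holds.
2. max(14, 12) = 14, not 11 — fails.
3. R + V = 5 + 14 = 19, not 18 — fails.
4. |5 - (-14)| = 19 — holds.
5. Q^2 + V^2 = (-6)^2 + 14^2 = 36 + 196 = 232 — holds.
6. |14 - (-7)| = 21 — holds.
7. values -6, 14, 12; V = 14 is not < T = 12 — fails.
8. U = -7, V = 14; -7 < 14 (want ≥) — fails.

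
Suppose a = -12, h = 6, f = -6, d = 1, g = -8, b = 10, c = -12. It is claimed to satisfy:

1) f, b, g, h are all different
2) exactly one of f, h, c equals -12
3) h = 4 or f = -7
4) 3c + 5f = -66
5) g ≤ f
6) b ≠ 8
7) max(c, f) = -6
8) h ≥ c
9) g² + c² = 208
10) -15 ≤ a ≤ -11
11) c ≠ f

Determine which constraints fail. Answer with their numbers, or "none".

Constraint 3 does not hold.

1) values -6, 10, -8, 6 are pairwise distinct  holds
2) f=-6, h=6, c=-12; 1 of them equals -12  holds
3) h = 6 ≠ 4 and f = -6 ≠ -7; both disjuncts false  fails
4) 3c + 5f = 3(-12) + 5(-6) = -66  holds
5) g = -8, f = -6; -8 ≤ -6  holds
6) b = 10, and 10 ≠ 8  holds
7) max(-12, -6) = -6  holds
8) h = 6, c = -12; 6 ≥ -12  holds
9) g² + c² = (-8)² + (-12)² = 64 + 144 = 208  holds
10) a = -12 lies in [-15, -11]  holds
11) c = -12, f = -6; distinct  holds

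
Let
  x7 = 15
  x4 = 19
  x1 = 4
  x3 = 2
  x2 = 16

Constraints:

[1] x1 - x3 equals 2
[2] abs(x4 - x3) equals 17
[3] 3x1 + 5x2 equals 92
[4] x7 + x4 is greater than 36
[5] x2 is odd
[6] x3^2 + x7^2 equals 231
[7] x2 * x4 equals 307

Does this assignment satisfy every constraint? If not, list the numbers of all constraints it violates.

[1] x1 - x3 = 4 - 2 = 2  ✓
[2] abs(19 - 2) = 17  ✓
[3] 3x1 + 5x2 = 3(4) + 5(16) = 92  ✓
[4] x7 + x4 = 15 + 19 = 34; 34 ≤ 36, bound 36 not met  ✗
[5] x2 = 16 is even  ✗
[6] x3^2 + x7^2 = 2^2 + 15^2 = 4 + 225 = 229, not 231  ✗
[7] x2 * x4 = 16 * 19 = 304, not 307  ✗

Constraints 4, 5, 6, and 7 do not hold.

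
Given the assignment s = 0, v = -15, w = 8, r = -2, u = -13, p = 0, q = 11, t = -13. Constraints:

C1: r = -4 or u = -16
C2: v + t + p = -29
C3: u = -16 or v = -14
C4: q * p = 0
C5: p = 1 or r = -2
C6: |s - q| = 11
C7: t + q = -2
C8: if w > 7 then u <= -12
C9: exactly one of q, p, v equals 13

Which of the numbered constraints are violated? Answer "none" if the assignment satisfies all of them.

C1: r = -2 ≠ -4 and u = -13 ≠ -16; both disjuncts false — fails.
C2: v + t + p = -15 + (-13) + 0 = -28, not -29 — fails.
C3: u = -13 ≠ -16 and v = -15 ≠ -14; both disjuncts false — fails.
C4: q * p = 11 * 0 = 0 — holds.
C5: p = 0 ≠ 1, but r = -2 = -2 (second disjunct) — holds.
C6: |0 - 11| = 11 — holds.
C7: t + q = -13 + 11 = -2 — holds.
C8: w = 8 > 7, so we need u ≤ -12; u = -13 ≤ -12 — holds.
C9: q=11, p=0, v=-15; 0 of them equal 13, not exactly one — fails.

No — constraints 1, 2, 3, and 9 are not satisfied.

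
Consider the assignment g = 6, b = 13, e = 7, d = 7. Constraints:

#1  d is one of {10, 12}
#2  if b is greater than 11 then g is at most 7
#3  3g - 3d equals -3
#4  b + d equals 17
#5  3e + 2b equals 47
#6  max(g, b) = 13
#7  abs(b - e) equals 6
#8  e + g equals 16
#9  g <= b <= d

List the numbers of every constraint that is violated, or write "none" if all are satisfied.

No — constraints 1, 4, 8, and 9 are not satisfied.

#1 d = 7 is not in {10, 12} — violated.
#2 b = 13 > 11, so we need g ≤ 7; g = 6 ≤ 7 — OK.
#3 3g - 3d = 3(6) - 3(7) = -3 — OK.
#4 b + d = 13 + 7 = 20, not 17 — violated.
#5 3e + 2b = 3(7) + 2(13) = 47 — OK.
#6 max(6, 13) = 13 — OK.
#7 abs(13 - 7) = 6 — OK.
#8 e + g = 7 + 6 = 13, not 16 — violated.
#9 values 6, 13, 7; b = 13 is not <= d = 7 — violated.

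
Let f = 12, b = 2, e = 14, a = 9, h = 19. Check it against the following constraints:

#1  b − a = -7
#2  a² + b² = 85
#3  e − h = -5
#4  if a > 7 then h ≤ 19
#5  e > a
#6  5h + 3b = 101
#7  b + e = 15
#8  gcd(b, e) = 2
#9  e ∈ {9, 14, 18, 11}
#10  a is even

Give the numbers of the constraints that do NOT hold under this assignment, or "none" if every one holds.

#1 b − a = 2 − 9 = -7  true
#2 a² + b² = 9² + 2² = 81 + 4 = 85  true
#3 e − h = 14 − 19 = -5  true
#4 a = 9 > 7, so we need h ≤ 19; h = 19 ≤ 19  true
#5 e = 14, a = 9; 14 > 9  true
#6 5h + 3b = 5(19) + 3(2) = 101  true
#7 b + e = 2 + 14 = 16, not 15  false
#8 gcd(2, 14) = 2  true
#9 e = 14 is in {9, 14, 18, 11}  true
#10 a = 9 is odd  false

Violated: 7 and 10.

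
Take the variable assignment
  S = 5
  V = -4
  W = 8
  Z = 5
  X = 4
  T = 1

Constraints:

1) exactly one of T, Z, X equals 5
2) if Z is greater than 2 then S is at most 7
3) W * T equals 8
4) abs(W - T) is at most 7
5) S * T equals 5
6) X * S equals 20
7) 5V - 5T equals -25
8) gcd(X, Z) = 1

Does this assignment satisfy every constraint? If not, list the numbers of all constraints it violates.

1) T=1, Z=5, X=4; 1 of them equals 5  ✔
2) Z = 5 > 2, so we need S ≤ 7; S = 5 ≤ 7  ✔
3) W * T = 8 * 1 = 8  ✔
4) abs(8 - 1) = 7; 7 ≤ 7  ✔
5) S * T = 5 * 1 = 5  ✔
6) X * S = 4 * 5 = 20  ✔
7) 5V - 5T = 5(-4) - 5(1) = -25  ✔
8) gcd(4, 5) = 1  ✔

All constraints are satisfied.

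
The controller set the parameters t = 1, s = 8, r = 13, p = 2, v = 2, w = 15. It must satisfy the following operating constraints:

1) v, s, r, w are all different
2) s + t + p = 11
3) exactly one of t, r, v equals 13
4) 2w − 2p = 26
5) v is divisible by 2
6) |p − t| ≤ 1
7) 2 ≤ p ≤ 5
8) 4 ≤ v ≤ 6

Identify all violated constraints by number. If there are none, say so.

1) values 2, 8, 13, 15 are pairwise distinct — holds.
2) s + t + p = 8 + 1 + 2 = 11 — holds.
3) t=1, r=13, v=2; 1 of them equals 13 — holds.
4) 2w − 2p = 2(15) − 2(2) = 26 — holds.
5) 2 / 2 = 1, so 2 divides 2 — holds.
6) |2 − 1| = 1; 1 ≤ 1 — holds.
7) p = 2 lies in [2, 5] — holds.
8) v = 2 is outside [4, 6] — fails.

Constraint 8 is violated.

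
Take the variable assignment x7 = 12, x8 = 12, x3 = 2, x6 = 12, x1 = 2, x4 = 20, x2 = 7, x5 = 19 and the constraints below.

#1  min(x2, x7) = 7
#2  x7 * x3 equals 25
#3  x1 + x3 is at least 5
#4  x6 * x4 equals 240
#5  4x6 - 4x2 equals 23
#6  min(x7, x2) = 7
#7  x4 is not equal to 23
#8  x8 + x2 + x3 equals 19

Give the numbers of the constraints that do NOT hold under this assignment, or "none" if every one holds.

Constraints 2, 3, 5, 8 are violated.

#1 min(7, 12) = 7 — holds.
#2 x7 * x3 = 12 * 2 = 24, not 25 — does not hold.
#3 x1 + x3 = 2 + 2 = 4; 4 < 5, bound 5 not met — does not hold.
#4 x6 * x4 = 12 * 20 = 240 — holds.
#5 4x6 - 4x2 = 4(12) - 4(7) = 20, not 23 — does not hold.
#6 min(12, 7) = 7 — holds.
#7 x4 = 20, and 20 ≠ 23 — holds.
#8 x8 + x2 + x3 = 12 + 7 + 2 = 21, not 19 — does not hold.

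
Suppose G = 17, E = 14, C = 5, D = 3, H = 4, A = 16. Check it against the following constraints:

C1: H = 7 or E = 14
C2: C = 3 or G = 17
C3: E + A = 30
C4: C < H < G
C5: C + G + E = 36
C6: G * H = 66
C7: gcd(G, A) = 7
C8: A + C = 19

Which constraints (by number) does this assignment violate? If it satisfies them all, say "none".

Violated: 4, 6, 7, and 8.

C1: H = 4 ≠ 7, but E = 14 = 14 (second disjunct) — OK.
C2: C = 5 ≠ 3, but G = 17 = 17 (second disjunct) — OK.
C3: E + A = 14 + 16 = 30 — OK.
C4: values 5, 4, 17; C = 5 is not < H = 4 — violated.
C5: C + G + E = 5 + 17 + 14 = 36 — OK.
C6: G * H = 17 * 4 = 68, not 66 — violated.
C7: gcd(17, 16) = 1, not 7 — violated.
C8: A + C = 16 + 5 = 21, not 19 — violated.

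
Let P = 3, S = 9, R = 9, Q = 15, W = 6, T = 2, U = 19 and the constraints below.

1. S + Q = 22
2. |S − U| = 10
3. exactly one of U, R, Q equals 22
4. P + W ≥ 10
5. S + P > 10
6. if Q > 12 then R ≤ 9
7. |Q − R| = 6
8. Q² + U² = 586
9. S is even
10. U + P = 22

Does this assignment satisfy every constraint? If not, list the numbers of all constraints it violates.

1. S + Q = 9 + 15 = 24, not 22 — fails.
2. |9 − 19| = 10 — holds.
3. U=19, R=9, Q=15; 0 of them equal 22, not exactly one — fails.
4. P + W = 3 + 6 = 9; 9 < 10, bound 10 not met — fails.
5. S + P = 9 + 3 = 12; 12 > 10 — holds.
6. Q = 15 > 12, so we need R ≤ 9; R = 9 ≤ 9 — holds.
7. |15 − 9| = 6 — holds.
8. Q² + U² = 15² + 19² = 225 + 361 = 586 — holds.
9. S = 9 is odd — fails.
10. U + P = 19 + 3 = 22 — holds.

Constraints 1, 3, 4, and 9 are violated.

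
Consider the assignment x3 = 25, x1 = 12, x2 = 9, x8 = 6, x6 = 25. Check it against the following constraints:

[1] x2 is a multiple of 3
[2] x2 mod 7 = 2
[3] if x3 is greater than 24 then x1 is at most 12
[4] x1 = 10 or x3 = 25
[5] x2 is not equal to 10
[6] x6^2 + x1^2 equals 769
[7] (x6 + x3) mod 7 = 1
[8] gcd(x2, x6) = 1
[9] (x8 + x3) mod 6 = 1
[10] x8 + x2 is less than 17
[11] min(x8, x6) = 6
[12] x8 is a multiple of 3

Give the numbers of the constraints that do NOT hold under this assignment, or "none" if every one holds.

None — every constraint holds.

[1] 9 / 3 = 3, so 3 divides 9  OK
[2] 9 mod 7 = 2  OK
[3] x3 = 25 > 24, so we need x1 ≤ 12; x1 = 12 ≤ 12  OK
[4] x1 = 12 ≠ 10, but x3 = 25 = 25 (second disjunct)  OK
[5] x2 = 9, and 9 ≠ 10  OK
[6] x6^2 + x1^2 = 25^2 + 12^2 = 625 + 144 = 769  OK
[7] x6 + x3 = 50; 50 mod 7 = 1  OK
[8] gcd(9, 25) = 1  OK
[9] x8 + x3 = 31; 31 mod 6 = 1  OK
[10] x8 + x2 = 6 + 9 = 15; 15 < 17  OK
[11] min(6, 25) = 6  OK
[12] 6 / 3 = 2, so 3 divides 6  OK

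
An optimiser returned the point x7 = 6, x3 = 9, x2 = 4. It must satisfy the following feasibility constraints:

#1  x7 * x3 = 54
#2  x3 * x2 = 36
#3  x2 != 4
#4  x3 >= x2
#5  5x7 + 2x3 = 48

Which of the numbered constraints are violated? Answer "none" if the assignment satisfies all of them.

#1 x7 * x3 = 6 * 9 = 54 — holds.
#2 x3 * x2 = 9 * 4 = 36 — holds.
#3 x2 = 4, but 4 is required to differ — fails.
#4 x3 = 9, x2 = 4; 9 ≥ 4 — holds.
#5 5x7 + 2x3 = 5(6) + 2(9) = 48 — holds.

Constraint 3 does not hold.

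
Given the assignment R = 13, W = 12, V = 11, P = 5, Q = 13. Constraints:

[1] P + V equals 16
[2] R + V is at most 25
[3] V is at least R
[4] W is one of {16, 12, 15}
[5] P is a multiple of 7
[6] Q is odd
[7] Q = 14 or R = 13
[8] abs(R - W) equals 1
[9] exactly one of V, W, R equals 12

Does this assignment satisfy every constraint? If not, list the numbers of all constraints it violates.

Constraints 3, 5 do not hold.

[1] P + V = 5 + 11 = 16 — satisfied.
[2] R + V = 13 + 11 = 24; 24 ≤ 25 — satisfied.
[3] V = 11, R = 13; 11 < 13 (want ≥) — violated.
[4] W = 12 is in {16, 12, 15} — satisfied.
[5] 5 = 7*0 + 5, so 7 does not divide 5 — violated.
[6] Q = 13 is odd — satisfied.
[7] Q = 13 ≠ 14, but R = 13 = 13 (second disjunct) — satisfied.
[8] abs(13 - 12) = 1 — satisfied.
[9] V=11, W=12, R=13; 1 of them equals 12 — satisfied.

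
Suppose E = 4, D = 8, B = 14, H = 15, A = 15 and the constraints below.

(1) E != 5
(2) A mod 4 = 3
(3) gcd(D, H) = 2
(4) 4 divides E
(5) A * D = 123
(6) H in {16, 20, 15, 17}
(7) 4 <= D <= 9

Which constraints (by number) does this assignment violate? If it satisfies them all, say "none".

(1) E = 4, and 4 ≠ 5 — OK.
(2) 15 mod 4 = 3 — OK.
(3) gcd(8, 15) = 1, not 2 — violated.
(4) 4 / 4 = 1, so 4 divides 4 — OK.
(5) A * D = 15 * 8 = 120, not 123 — violated.
(6) H = 15 is in {16, 20, 15, 17} — OK.
(7) D = 8 lies in [4, 9] — OK.

No — constraints 3 and 5 are not satisfied.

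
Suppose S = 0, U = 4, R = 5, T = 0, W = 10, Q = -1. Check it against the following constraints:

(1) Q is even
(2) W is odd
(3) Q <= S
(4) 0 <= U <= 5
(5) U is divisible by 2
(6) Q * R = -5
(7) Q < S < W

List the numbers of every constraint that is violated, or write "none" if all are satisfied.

Violated: 1 and 2.

(1) Q = -1 is odd  no
(2) W = 10 is even  no
(3) Q = -1, S = 0; -1 ≤ 0  yes
(4) U = 4 lies in [0, 5]  yes
(5) 4 / 2 = 2, so 2 divides 4  yes
(6) Q * R = -1 * 5 = -5  yes
(7) values -1 < 0 < 10  yes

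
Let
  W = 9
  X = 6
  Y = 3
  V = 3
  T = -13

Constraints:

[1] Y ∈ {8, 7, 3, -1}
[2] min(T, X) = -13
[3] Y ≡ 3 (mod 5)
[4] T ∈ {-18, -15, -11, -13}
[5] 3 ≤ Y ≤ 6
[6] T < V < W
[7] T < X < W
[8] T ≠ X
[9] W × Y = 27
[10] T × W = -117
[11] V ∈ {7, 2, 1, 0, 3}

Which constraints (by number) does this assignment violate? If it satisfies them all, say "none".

[1] Y = 3 is in {8, 7, 3, -1}  holds
[2] min(-13, 6) = -13  holds
[3] 3 mod 5 = 3  holds
[4] T = -13 is in {-18, -15, -11, -13}  holds
[5] Y = 3 lies in [3, 6]  holds
[6] values -13 < 3 < 9  holds
[7] values -13 < 6 < 9  holds
[8] T = -13, X = 6; distinct  holds
[9] W × Y = 9 × 3 = 27  holds
[10] T × W = -13 × 9 = -117  holds
[11] V = 3 is in {7, 2, 1, 0, 3}  holds

All constraints are satisfied.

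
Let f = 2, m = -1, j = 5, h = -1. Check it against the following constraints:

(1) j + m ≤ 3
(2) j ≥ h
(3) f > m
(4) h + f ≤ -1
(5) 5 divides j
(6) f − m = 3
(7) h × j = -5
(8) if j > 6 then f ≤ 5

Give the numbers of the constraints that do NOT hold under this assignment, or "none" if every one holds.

Constraints 1, 4 are violated.

(1) j + m = 5 + (-1) = 4; 4 > 3, bound 3 not met — does not hold.
(2) j = 5, h = -1; 5 ≥ -1 — holds.
(3) f = 2, m = -1; 2 > -1 — holds.
(4) h + f = -1 + 2 = 1; 1 > -1, bound -1 not met — does not hold.
(5) 5 / 5 = 1, so 5 divides 5 — holds.
(6) f − m = 2 − (-1) = 3 — holds.
(7) h × j = -1 × 5 = -5 — holds.
(8) j = 5, not > 6; antecedent false, conditional vacuously true — holds.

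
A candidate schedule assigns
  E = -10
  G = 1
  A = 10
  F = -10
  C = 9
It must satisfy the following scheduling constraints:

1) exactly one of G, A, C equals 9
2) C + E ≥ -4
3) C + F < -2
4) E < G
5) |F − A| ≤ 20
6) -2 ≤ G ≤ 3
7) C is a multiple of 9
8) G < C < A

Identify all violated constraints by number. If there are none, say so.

1) G=1, A=10, C=9; 1 of them equals 9  ✓
2) C + E = 9 + (-10) = -1; -1 ≥ -4  ✓
3) C + F = 9 + (-10) = -1; -1 ≥ -2, bound -2 not met  ✗
4) E = -10, G = 1; -10 < 1  ✓
5) |-10 − 10| = 20; 20 ≤ 20  ✓
6) G = 1 lies in [-2, 3]  ✓
7) 9 / 9 = 1, so 9 divides 9  ✓
8) values 1 < 9 < 10  ✓

Violated: 3.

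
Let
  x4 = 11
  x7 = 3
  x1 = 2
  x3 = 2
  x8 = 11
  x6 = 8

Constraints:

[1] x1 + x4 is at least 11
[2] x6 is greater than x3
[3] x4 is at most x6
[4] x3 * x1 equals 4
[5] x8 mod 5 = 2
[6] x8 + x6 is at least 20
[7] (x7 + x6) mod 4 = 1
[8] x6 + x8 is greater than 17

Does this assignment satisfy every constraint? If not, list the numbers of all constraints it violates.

[1] x1 + x4 = 2 + 11 = 13; 13 ≥ 11 — holds.
[2] x6 = 8, x3 = 2; 8 > 2 — holds.
[3] x4 = 11, x6 = 8; 11 > 8 (want ≤) — does not hold.
[4] x3 * x1 = 2 * 2 = 4 — holds.
[5] 11 mod 5 = 1, not 2 — does not hold.
[6] x8 + x6 = 11 + 8 = 19; 19 < 20, bound 20 not met — does not hold.
[7] x7 + x6 = 11; 11 mod 4 = 3, not 1 — does not hold.
[8] x6 + x8 = 8 + 11 = 19; 19 > 17 — holds.

Constraints 3, 5, 6, 7 are violated.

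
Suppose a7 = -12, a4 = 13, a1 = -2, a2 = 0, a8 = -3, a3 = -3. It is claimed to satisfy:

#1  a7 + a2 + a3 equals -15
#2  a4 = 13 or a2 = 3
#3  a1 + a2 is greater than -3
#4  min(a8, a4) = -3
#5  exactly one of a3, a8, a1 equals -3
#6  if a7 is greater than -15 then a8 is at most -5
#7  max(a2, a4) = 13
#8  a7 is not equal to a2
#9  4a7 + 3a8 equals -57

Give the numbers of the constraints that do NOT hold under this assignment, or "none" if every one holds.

#1 a7 + a2 + a3 = -12 + 0 + (-3) = -15  ✓
#2 a4 = 13 = 13 (first disjunct)  ✓
#3 a1 + a2 = -2 + 0 = -2; -2 > -3  ✓
#4 min(-3, 13) = -3  ✓
#5 a3=-3, a8=-3, a1=-2; 2 of them equal -3, not exactly one  ✗
#6 a7 = -12 > -15, so we need a8 ≤ -5; but a8 = -3 > -5  ✗
#7 max(0, 13) = 13  ✓
#8 a7 = -12, a2 = 0; distinct  ✓
#9 4a7 + 3a8 = 4(-12) + 3(-3) = -57  ✓

Constraints 5, 6 do not hold.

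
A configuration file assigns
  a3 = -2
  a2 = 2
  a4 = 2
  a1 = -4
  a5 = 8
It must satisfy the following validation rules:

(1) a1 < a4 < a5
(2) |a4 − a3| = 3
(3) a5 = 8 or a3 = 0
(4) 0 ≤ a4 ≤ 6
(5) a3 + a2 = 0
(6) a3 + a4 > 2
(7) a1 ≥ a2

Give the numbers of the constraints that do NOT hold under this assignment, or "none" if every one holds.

(1) values -4 < 2 < 8  OK
(2) |2 − (-2)| = 4, not 3  FAIL
(3) a5 = 8 = 8 (first disjunct)  OK
(4) a4 = 2 lies in [0, 6]  OK
(5) a3 + a2 = -2 + 2 = 0  OK
(6) a3 + a4 = -2 + 2 = 0; 0 ≤ 2, bound 2 not met  FAIL
(7) a1 = -4, a2 = 2; -4 < 2 (want ≥)  FAIL

No — constraints 2, 6, 7 are not satisfied.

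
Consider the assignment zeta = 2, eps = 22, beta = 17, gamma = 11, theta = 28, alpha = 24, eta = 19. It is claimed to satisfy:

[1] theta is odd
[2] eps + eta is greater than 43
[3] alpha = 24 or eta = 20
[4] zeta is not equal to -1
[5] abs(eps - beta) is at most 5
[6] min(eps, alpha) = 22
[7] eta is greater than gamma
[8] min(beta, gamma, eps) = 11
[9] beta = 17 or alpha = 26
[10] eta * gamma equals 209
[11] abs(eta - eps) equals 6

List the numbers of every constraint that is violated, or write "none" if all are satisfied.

No — constraints 1, 2, and 11 are not satisfied.

[1] theta = 28 is even  ✗
[2] eps + eta = 22 + 19 = 41; 41 ≤ 43, bound 43 not met  ✗
[3] alpha = 24 = 24 (first disjunct)  ✓
[4] zeta = 2, and 2 ≠ -1  ✓
[5] abs(22 - 17) = 5; 5 ≤ 5  ✓
[6] min(22, 24) = 22  ✓
[7] eta = 19, gamma = 11; 19 > 11  ✓
[8] min(17, 11, 22) = 11  ✓
[9] beta = 17 = 17 (first disjunct)  ✓
[10] eta * gamma = 19 * 11 = 209  ✓
[11] abs(19 - 22) = 3, not 6  ✗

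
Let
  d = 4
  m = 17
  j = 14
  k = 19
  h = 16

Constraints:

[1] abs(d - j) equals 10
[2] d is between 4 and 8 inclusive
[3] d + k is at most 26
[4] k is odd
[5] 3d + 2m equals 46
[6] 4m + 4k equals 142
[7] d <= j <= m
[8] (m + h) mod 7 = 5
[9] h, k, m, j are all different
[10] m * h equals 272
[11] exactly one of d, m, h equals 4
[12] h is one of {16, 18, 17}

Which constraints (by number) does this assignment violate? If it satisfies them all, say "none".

Constraint 6 is violated.

[1] abs(4 - 14) = 10  OK
[2] d = 4 lies in [4, 8]  OK
[3] d + k = 4 + 19 = 23; 23 ≤ 26  OK
[4] k = 19 is odd  OK
[5] 3d + 2m = 3(4) + 2(17) = 46  OK
[6] 4m + 4k = 4(17) + 4(19) = 144, not 142  FAIL
[7] values 4 <= 14 <= 17  OK
[8] m + h = 33; 33 mod 7 = 5  OK
[9] values 16, 19, 17, 14 are pairwise distinct  OK
[10] m * h = 17 * 16 = 272  OK
[11] d=4, m=17, h=16; 1 of them equals 4  OK
[12] h = 16 is in {16, 18, 17}  OK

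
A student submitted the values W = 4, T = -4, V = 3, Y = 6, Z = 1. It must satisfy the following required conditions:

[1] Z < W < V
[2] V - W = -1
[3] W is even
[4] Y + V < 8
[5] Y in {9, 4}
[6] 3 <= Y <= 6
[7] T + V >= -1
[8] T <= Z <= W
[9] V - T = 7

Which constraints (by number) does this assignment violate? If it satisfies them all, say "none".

[1] values 1, 4, 3; W = 4 is not < V = 3  ✗
[2] V - W = 3 - 4 = -1  ✓
[3] W = 4 is even  ✓
[4] Y + V = 6 + 3 = 9; 9 ≥ 8, bound 8 not met  ✗
[5] Y = 6 is not in {9, 4}  ✗
[6] Y = 6 lies in [3, 6]  ✓
[7] T + V = -4 + 3 = -1; -1 ≥ -1  ✓
[8] values -4 <= 1 <= 4  ✓
[9] V - T = 3 - (-4) = 7  ✓

Constraints 1, 4, and 5 do not hold.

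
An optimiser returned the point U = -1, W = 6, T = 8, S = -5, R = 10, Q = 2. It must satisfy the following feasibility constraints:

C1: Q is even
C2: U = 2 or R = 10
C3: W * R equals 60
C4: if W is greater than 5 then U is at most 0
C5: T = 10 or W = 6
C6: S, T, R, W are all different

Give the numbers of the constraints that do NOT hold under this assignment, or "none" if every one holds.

C1: Q = 2 is even — OK.
C2: U = -1 ≠ 2, but R = 10 = 10 (second disjunct) — OK.
C3: W * R = 6 * 10 = 60 — OK.
C4: W = 6 > 5, so we need U ≤ 0; U = -1 ≤ 0 — OK.
C5: T = 8 ≠ 10, but W = 6 = 6 (second disjunct) — OK.
C6: values -5, 8, 10, 6 are pairwise distinct — OK.

The assignment satisfies every constraint.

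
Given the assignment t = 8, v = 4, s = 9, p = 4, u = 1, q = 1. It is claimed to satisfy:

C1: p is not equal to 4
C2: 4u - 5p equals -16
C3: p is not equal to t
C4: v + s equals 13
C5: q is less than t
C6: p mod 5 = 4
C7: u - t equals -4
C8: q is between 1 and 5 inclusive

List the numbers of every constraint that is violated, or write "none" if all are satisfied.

Constraints 1, 7 are violated.

C1: p = 4, but 4 is required to differ — violated.
C2: 4u - 5p = 4(1) - 5(4) = -16 — OK.
C3: p = 4, t = 8; distinct — OK.
C4: v + s = 4 + 9 = 13 — OK.
C5: q = 1, t = 8; 1 < 8 — OK.
C6: 4 mod 5 = 4 — OK.
C7: u - t = 1 - 8 = -7, not -4 — violated.
C8: q = 1 lies in [1, 5] — OK.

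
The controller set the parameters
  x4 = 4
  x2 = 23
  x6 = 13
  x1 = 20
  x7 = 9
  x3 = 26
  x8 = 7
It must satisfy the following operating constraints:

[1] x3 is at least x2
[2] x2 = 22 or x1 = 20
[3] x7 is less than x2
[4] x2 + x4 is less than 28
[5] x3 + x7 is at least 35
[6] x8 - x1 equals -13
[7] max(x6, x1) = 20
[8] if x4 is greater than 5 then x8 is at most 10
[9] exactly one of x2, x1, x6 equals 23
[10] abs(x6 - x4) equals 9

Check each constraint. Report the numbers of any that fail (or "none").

[1] x3 = 26, x2 = 23; 26 ≥ 23  OK
[2] x2 = 23 ≠ 22, but x1 = 20 = 20 (second disjunct)  OK
[3] x7 = 9, x2 = 23; 9 < 23  OK
[4] x2 + x4 = 23 + 4 = 27; 27 < 28  OK
[5] x3 + x7 = 26 + 9 = 35; 35 ≥ 35  OK
[6] x8 - x1 = 7 - 20 = -13  OK
[7] max(13, 20) = 20  OK
[8] x4 = 4, not > 5; antecedent false, conditional vacuously true  OK
[9] x2=23, x1=20, x6=13; 1 of them equals 23  OK
[10] abs(13 - 4) = 9  OK

All constraints are satisfied.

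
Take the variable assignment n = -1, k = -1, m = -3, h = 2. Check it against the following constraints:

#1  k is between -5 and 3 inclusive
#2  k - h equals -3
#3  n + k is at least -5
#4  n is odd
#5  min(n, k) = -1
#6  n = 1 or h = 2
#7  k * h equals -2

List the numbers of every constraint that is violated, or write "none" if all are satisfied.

All constraints are satisfied.

#1 k = -1 lies in [-5, 3]  ✔
#2 k - h = -1 - 2 = -3  ✔
#3 n + k = -1 + (-1) = -2; -2 ≥ -5  ✔
#4 n = -1 is odd  ✔
#5 min(-1, -1) = -1  ✔
#6 n = -1 ≠ 1, but h = 2 = 2 (second disjunct)  ✔
#7 k * h = -1 * 2 = -2  ✔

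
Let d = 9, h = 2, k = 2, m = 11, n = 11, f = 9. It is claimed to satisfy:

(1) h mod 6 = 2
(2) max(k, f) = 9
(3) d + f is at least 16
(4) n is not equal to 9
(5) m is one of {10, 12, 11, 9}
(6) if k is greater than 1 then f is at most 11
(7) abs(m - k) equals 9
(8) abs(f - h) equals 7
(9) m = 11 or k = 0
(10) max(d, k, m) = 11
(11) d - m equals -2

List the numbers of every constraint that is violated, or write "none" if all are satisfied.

(1) 2 mod 6 = 2  yes
(2) max(2, 9) = 9  yes
(3) d + f = 9 + 9 = 18; 18 ≥ 16  yes
(4) n = 11, and 11 ≠ 9  yes
(5) m = 11 is in {10, 12, 11, 9}  yes
(6) k = 2 > 1, so we need f ≤ 11; f = 9 ≤ 11  yes
(7) abs(11 - 2) = 9  yes
(8) abs(9 - 2) = 7  yes
(9) m = 11 = 11 (first disjunct)  yes
(10) max(9, 2, 11) = 11  yes
(11) d - m = 9 - 11 = -2  yes

None — every constraint holds.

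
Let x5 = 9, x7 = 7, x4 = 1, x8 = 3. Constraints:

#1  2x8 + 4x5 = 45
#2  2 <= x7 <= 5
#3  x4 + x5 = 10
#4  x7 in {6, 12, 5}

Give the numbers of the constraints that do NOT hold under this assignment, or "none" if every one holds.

Constraints 1, 2, 4 are violated.

#1 2x8 + 4x5 = 2(3) + 4(9) = 42, not 45  ✘
#2 x7 = 7 is outside [2, 5]  ✘
#3 x4 + x5 = 1 + 9 = 10  ✔
#4 x7 = 7 is not in {6, 12, 5}  ✘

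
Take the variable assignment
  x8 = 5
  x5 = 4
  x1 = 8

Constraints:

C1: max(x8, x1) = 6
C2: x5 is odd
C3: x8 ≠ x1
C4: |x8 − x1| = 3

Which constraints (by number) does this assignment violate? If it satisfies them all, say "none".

Constraints 1 and 2 do not hold.

C1: max(5, 8) = 8, not 6 — fails.
C2: x5 = 4 is even — fails.
C3: x8 = 5, x1 = 8; distinct — holds.
C4: |5 − 8| = 3 — holds.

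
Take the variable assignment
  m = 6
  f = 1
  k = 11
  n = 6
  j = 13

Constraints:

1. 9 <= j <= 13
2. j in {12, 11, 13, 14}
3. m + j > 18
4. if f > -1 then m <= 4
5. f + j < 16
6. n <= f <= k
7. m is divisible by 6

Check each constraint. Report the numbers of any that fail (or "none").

1. j = 13 lies in [9, 13] — holds.
2. j = 13 is in {12, 11, 13, 14} — holds.
3. m + j = 6 + 13 = 19; 19 > 18 — holds.
4. f = 1 > -1, so we need m ≤ 4; but m = 6 > 4 — fails.
5. f + j = 1 + 13 = 14; 14 < 16 — holds.
6. values 6, 1, 11; n = 6 is not <= f = 1 — fails.
7. 6 / 6 = 1, so 6 divides 6 — holds.

No — constraints 4 and 6 are not satisfied.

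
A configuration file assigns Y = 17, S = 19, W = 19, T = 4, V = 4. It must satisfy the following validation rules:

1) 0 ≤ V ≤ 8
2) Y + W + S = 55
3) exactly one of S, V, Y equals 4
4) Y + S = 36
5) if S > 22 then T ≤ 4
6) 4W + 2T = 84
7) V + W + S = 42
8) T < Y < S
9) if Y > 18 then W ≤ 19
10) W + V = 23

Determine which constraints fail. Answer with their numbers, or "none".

1) V = 4 lies in [0, 8] — satisfied.
2) Y + W + S = 17 + 19 + 19 = 55 — satisfied.
3) S=19, V=4, Y=17; 1 of them equals 4 — satisfied.
4) Y + S = 17 + 19 = 36 — satisfied.
5) S = 19, not > 22; antecedent false, conditional vacuously true — satisfied.
6) 4W + 2T = 4(19) + 2(4) = 84 — satisfied.
7) V + W + S = 4 + 19 + 19 = 42 — satisfied.
8) values 4 < 17 < 19 — satisfied.
9) Y = 17, not > 18; antecedent false, conditional vacuously true — satisfied.
10) W + V = 19 + 4 = 23 — satisfied.

All constraints are satisfied.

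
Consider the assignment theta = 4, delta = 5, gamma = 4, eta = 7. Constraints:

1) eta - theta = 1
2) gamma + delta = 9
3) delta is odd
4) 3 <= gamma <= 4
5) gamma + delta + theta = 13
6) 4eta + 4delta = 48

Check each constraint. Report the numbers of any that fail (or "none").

1) eta - theta = 7 - 4 = 3, not 1 — does not hold.
2) gamma + delta = 4 + 5 = 9 — holds.
3) delta = 5 is odd — holds.
4) gamma = 4 lies in [3, 4] — holds.
5) gamma + delta + theta = 4 + 5 + 4 = 13 — holds.
6) 4eta + 4delta = 4(7) + 4(5) = 48 — holds.

The assignment fails constraint 1.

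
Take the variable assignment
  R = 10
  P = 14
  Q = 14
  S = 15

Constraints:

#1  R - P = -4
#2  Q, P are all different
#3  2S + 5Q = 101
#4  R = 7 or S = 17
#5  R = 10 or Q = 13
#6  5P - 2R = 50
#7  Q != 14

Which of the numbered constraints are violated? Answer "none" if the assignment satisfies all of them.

#1 R - P = 10 - 14 = -4  OK
#2 Q = P = 14, not all different  FAIL
#3 2S + 5Q = 2(15) + 5(14) = 100, not 101  FAIL
#4 R = 10 ≠ 7 and S = 15 ≠ 17; both disjuncts false  FAIL
#5 R = 10 = 10 (first disjunct)  OK
#6 5P - 2R = 5(14) - 2(10) = 50  OK
#7 Q = 14, but 14 is required to differ  FAIL

Constraints 2, 3, 4, 7 do not hold.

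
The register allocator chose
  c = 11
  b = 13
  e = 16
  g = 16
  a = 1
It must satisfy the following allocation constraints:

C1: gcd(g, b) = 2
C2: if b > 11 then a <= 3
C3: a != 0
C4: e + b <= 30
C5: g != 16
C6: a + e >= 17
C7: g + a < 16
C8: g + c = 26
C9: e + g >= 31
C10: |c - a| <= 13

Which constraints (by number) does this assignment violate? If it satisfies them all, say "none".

Violated: 1, 5, 7, and 8.

C1: gcd(16, 13) = 1, not 2  FAIL
C2: b = 13 > 11, so we need a ≤ 3; a = 1 ≤ 3  OK
C3: a = 1, and 1 ≠ 0  OK
C4: e + b = 16 + 13 = 29; 29 ≤ 30  OK
C5: g = 16, but 16 is required to differ  FAIL
C6: a + e = 1 + 16 = 17; 17 ≥ 17  OK
C7: g + a = 16 + 1 = 17; 17 ≥ 16, bound 16 not met  FAIL
C8: g + c = 16 + 11 = 27, not 26  FAIL
C9: e + g = 16 + 16 = 32; 32 ≥ 31  OK
C10: |11 - 1| = 10; 10 ≤ 13  OK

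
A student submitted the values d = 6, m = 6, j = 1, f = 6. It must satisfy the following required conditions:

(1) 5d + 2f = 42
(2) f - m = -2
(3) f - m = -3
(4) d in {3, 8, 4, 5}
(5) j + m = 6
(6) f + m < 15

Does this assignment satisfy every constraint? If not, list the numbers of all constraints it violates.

(1) 5d + 2f = 5(6) + 2(6) = 42  ✓
(2) f - m = 6 - 6 = 0, not -2  ✗
(3) f - m = 6 - 6 = 0, not -3  ✗
(4) d = 6 is not in {3, 8, 4, 5}  ✗
(5) j + m = 1 + 6 = 7, not 6  ✗
(6) f + m = 6 + 6 = 12; 12 < 15  ✓

The assignment fails constraints 2, 3, 4, and 5.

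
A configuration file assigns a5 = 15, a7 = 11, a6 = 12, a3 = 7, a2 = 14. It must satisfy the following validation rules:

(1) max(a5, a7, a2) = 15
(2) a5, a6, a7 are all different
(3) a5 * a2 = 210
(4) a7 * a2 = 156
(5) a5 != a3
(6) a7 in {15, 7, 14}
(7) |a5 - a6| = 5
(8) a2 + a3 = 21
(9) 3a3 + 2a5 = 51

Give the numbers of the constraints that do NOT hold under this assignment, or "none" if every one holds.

Constraints 4, 6, and 7 are violated.

(1) max(15, 11, 14) = 15  true
(2) values 15, 12, 11 are pairwise distinct  true
(3) a5 * a2 = 15 * 14 = 210  true
(4) a7 * a2 = 11 * 14 = 154, not 156  false
(5) a5 = 15, a3 = 7; distinct  true
(6) a7 = 11 is not in {15, 7, 14}  false
(7) |15 - 12| = 3, not 5  false
(8) a2 + a3 = 14 + 7 = 21  true
(9) 3a3 + 2a5 = 3(7) + 2(15) = 51  true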